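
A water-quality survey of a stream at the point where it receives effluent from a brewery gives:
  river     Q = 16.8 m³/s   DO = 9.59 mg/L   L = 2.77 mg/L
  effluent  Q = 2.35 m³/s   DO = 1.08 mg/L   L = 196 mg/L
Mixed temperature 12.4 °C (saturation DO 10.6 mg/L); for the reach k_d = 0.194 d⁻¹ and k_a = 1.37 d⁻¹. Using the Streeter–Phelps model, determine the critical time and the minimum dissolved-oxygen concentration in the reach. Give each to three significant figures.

Mixed DO = (16.8×9.59 + 2.35×1.08)/(16.8+2.35) = 163.7/19.15 = 8.546 mg/L.
Mixed L₀ = (16.8×2.77 + 2.35×196)/(19.15) = 507.1/19.15 = 26.48 mg/L.
Initial deficit D₀ = C_s − DO₀ = 10.6 − 8.546 = 2.054 mg/L.
t_c = (1/1.176) ln[(1.37/0.194)(1 − 2.054×1.176/(0.194×26.48))] = 0.8503 × ln(3.741) = 1.122 d.
D_c = (0.194/1.37) × 26.48 × e^(−0.194×1.122) = 0.1416 × 26.48 × 0.8044 = 3.017 mg/L.
Minimum DO = 10.6 − 3.017 = 7.583 mg/L.

t_c ≈ 1.12 d; minimum DO ≈ 7.58 mg/L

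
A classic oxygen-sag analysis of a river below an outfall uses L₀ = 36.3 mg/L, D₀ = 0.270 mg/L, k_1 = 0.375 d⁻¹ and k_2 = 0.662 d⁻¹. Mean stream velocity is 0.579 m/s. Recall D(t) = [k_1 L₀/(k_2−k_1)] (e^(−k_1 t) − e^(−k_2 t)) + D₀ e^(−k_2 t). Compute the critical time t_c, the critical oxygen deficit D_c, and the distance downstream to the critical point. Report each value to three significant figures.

t_c ≈ 1.96 d; D_c ≈ 9.86 mg/L; x_c ≈ 98.1 km

t_c = [1/(k_2−k_1)] ln[(k_2/k_1)(1 − D₀(k_2−k_1)/(k_1 L₀))]
= [1/(0.662−0.375)] ln[(0.662/0.375)(1 − 0.270×0.2870/(0.375×36.3))]
= (1/0.2870) ln[1.765 × 0.9943] = 3.484 × ln(1.755) = 3.484 × 0.5626 = 1.960 d.
L(t_c) = L₀ e^(−k_1 t_c) = 36.3 × 0.4794 = 17.40 mg/L, and at the critical point k_2 D_c = k_1 L, so D_c = (0.375/0.662) × 17.40 = 9.858 mg/L.
x_c = v t_c = 0.579 m/s × 1.960 d × 86400 s/d = 98070 m ≈ 98.1 km.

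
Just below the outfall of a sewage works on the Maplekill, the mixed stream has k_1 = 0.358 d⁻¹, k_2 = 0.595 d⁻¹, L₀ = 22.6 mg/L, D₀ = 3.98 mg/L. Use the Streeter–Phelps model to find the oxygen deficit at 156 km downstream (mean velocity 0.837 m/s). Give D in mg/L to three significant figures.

Travel time t = x/v = 156 km / (0.837 m/s) = 156000 m / 0.837 m/s = 186400 s = 2.157 d.
k_1 L₀/(k_2−k_1) = 0.358×22.6/(0.595−0.358) = 8.091/0.2370 = 34.14 mg/L.
e^(−k_1 t) = e^(−0.358×2.157) = 0.4620; e^(−k_2 t) = e^(−0.595×2.157) = 0.2771.
D = 34.14 × (0.4620 − 0.2771) + 3.98 × 0.2771 = 6.312 + 1.103 = 7.415 mg/L.

D ≈ 7.42 mg/L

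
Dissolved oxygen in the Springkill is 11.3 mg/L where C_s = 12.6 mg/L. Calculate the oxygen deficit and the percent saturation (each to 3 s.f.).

D = C_s − C = 12.6 − 11.3 = 1.30 mg/L.
% saturation = 11.3/12.6 × 100 = 89.7 %.

D ≈ 1.30 mg/L; 89.7 % saturation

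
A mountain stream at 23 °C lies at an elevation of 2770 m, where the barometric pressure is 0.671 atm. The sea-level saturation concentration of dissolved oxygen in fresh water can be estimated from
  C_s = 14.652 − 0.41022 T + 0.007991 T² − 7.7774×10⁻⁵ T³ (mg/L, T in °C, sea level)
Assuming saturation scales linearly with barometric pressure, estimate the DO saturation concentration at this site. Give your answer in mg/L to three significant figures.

C_s ≈ 5.70 mg/L

At sea level: C_s = 14.652 − 0.41022×23 + 0.007991×23² − 7.7774×10⁻⁵×23³ = 8.498 mg/L.
Pressure correction: C_s' = 8.498 × 0.671 = 5.702 mg/L.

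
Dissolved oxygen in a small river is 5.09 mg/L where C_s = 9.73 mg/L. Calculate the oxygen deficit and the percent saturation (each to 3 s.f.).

D ≈ 4.64 mg/L; 52.3 % saturation

D = C_s − C = 9.73 − 5.09 = 4.64 mg/L.
% saturation = 5.09/9.73 × 100 = 52.3 %.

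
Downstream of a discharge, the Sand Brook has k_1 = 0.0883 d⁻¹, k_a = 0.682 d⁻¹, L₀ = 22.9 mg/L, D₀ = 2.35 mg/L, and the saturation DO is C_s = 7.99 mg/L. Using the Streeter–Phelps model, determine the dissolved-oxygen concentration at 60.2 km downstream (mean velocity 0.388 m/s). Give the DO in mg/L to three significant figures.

Travel time t = x/v = 60.2 km / (0.388 m/s) = 60200 m / 0.388 m/s = 155200 s = 1.796 d.
k_1 L₀/(k_a−k_1) = 0.0883×22.9/(0.682−0.0883) = 2.022/0.5937 = 3.406 mg/L.
e^(−k_1 t) = e^(−0.0883×1.796) = 0.8534; e^(−k_a t) = e^(−0.682×1.796) = 0.2938.
D = 3.406 × (0.8534 − 0.2938) + 2.35 × 0.2938 = 1.906 + 0.6905 = 2.596 mg/L.
DO = C_s − D = 7.99 − 2.596 = 5.394 mg/L.

DO ≈ 5.39 mg/L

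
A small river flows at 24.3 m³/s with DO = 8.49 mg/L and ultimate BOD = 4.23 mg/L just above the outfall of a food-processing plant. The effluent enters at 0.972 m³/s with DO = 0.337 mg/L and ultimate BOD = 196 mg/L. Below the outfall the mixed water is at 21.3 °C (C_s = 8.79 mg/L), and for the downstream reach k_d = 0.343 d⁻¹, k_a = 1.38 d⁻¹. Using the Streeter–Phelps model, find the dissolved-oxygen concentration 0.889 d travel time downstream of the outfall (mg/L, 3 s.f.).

DO ≈ 6.91 mg/L

Mixed DO = (24.3×8.49 + 0.972×0.337)/(24.3+0.972) = 206.6/25.27 = 8.176 mg/L.
Mixed L₀ = (24.3×4.23 + 0.972×196)/(25.27) = 293.3/25.27 = 11.61 mg/L.
Initial deficit D₀ = C_s − DO₀ = 8.79 − 8.176 = 0.6136 mg/L.
D(0.889) = [0.343×11.61/(1.38−0.343)](e^(−0.343×0.889) − e^(−1.38×0.889)) + 0.6136 e^(−1.38×0.889)
= 3.839 × (0.7372 − 0.2932) + 0.6136 × 0.2932 = 1.884 mg/L.
DO = 8.79 − 1.884 = 6.906 mg/L.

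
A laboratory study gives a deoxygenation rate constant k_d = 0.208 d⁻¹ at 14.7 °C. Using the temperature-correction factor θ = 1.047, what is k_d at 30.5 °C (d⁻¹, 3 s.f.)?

k_d(T₂) = k_d(T₁) · θ^(T₂−T₁) = 0.208 × 1.047^(30.5−14.7)
= 0.208 × 1.047^15.8 = 0.208 × 2.066 = 0.4298 d⁻¹.

k_d ≈ 0.430 d⁻¹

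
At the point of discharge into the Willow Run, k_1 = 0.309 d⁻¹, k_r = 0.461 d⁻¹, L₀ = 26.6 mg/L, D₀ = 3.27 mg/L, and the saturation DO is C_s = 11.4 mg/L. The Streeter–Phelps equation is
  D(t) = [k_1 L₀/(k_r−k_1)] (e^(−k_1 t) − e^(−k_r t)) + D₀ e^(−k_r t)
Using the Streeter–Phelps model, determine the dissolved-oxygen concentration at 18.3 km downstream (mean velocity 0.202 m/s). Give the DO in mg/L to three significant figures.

DO ≈ 3.62 mg/L

Travel time t = x/v = 18.3 km / (0.202 m/s) = 18300 m / 0.202 m/s = 90590 s = 1.049 d.
k_1 L₀/(k_r−k_1) = 0.309×26.6/(0.461−0.309) = 8.219/0.1520 = 54.07 mg/L.
e^(−k_1 t) = e^(−0.309×1.049) = 0.7233; e^(−k_r t) = e^(−0.461×1.049) = 0.6167.
D = 54.07 × (0.7233 − 0.6167) + 3.27 × 0.6167 = 5.762 + 2.017 = 7.778 mg/L.
DO = C_s − D = 11.4 − 7.778 = 3.622 mg/L.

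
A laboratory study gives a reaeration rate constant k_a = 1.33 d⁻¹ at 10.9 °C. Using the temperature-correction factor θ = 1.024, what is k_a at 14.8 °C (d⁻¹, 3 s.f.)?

k_a(T₂) = k_a(T₁) · θ^(T₂−T₁) = 1.33 × 1.024^(14.8−10.9)
= 1.33 × 1.024^3.90 = 1.33 × 1.097 = 1.459 d⁻¹.

k_a ≈ 1.46 d⁻¹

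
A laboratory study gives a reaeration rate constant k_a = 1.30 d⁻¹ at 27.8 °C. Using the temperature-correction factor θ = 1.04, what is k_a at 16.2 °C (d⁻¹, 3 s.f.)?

k_a ≈ 0.825 d⁻¹

k_a(T₂) = k_a(T₁) · θ^(T₂−T₁) = 1.30 × 1.04^(16.2−27.8)
= 1.30 × 1.04^-11.6 = 1.30 × 0.6345 = 0.8248 d⁻¹.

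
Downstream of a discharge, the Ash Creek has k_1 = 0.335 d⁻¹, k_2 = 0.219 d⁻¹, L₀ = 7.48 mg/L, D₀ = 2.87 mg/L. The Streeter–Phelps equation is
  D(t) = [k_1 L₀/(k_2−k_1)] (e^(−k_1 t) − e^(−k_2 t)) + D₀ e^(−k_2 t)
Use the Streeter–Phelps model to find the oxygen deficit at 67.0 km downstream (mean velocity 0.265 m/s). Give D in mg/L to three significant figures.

Travel time t = x/v = 67.0 km / (0.265 m/s) = 67000 m / 0.265 m/s = 252800 s = 2.926 d.
k_1 L₀/(k_2−k_1) = 0.335×7.48/(0.219−0.335) = 2.506/-0.1160 = -21.60 mg/L.
e^(−k_1 t) = e^(−0.335×2.926) = 0.3752; e^(−k_2 t) = e^(−0.219×2.926) = 0.5268.
D = -21.60 × (0.3752 − 0.5268) + 2.87 × 0.5268 = 3.276 + 1.512 = 4.788 mg/L.

D ≈ 4.79 mg/L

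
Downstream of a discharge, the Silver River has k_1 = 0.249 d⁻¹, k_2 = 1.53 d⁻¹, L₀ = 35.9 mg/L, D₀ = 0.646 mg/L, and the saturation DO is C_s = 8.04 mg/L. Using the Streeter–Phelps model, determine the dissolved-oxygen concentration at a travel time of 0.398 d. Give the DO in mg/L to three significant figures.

k_1 L₀/(k_2−k_1) = 0.249×35.9/(1.53−0.249) = 8.939/1.281 = 6.978 mg/L.
e^(−k_1 t) = e^(−0.249×0.3980) = 0.9057; e^(−k_2 t) = e^(−1.53×0.3980) = 0.5439.
D = 6.978 × (0.9057 − 0.5439) + 0.646 × 0.5439 = 2.524 + 0.3514 = 2.876 mg/L.
DO = C_s − D = 8.04 − 2.876 = 5.164 mg/L.

DO ≈ 5.16 mg/L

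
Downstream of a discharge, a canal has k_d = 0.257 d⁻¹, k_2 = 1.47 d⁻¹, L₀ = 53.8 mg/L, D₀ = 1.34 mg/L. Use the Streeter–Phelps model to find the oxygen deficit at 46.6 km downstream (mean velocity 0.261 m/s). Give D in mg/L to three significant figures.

D ≈ 6.22 mg/L

Travel time t = x/v = 46.6 km / (0.261 m/s) = 46600 m / 0.261 m/s = 178500 s = 2.066 d.
k_d L₀/(k_2−k_d) = 0.257×53.8/(1.47−0.257) = 13.83/1.213 = 11.40 mg/L.
e^(−k_d t) = e^(−0.257×2.066) = 0.5880; e^(−k_2 t) = e^(−1.47×2.066) = 0.04794.
D = 11.40 × (0.5880 − 0.04794) + 1.34 × 0.04794 = 6.156 + 0.06424 = 6.220 mg/L.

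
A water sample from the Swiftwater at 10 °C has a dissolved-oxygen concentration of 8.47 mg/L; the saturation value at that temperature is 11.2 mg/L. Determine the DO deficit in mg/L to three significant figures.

D = C_s − C = 11.2 − 8.47 = 2.73 mg/L.

D ≈ 2.73 mg/L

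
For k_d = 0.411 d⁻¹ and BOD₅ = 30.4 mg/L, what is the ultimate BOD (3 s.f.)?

BOD₅ = L₀(1 − e^(−5k_d)) ⇒ L₀ = BOD₅ / (1 − e^(−5×0.411))
= 30.4 / (1 − 0.1281) = 30.4 / 0.8719 = 34.87 mg/L.

L₀ ≈ 34.9 mg/L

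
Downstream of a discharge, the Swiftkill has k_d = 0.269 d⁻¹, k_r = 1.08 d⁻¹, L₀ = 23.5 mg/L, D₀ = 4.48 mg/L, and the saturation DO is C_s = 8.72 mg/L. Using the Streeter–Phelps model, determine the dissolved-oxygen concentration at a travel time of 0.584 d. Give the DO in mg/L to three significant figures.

k_d L₀/(k_r−k_d) = 0.269×23.5/(1.08−0.269) = 6.322/0.8110 = 7.795 mg/L.
e^(−k_d t) = e^(−0.269×0.5840) = 0.8546; e^(−k_r t) = e^(−1.08×0.5840) = 0.5322.
D = 7.795 × (0.8546 − 0.5322) + 4.48 × 0.5322 = 2.513 + 2.384 = 4.897 mg/L.
DO = C_s − D = 8.72 − 4.897 = 3.823 mg/L.

DO ≈ 3.82 mg/L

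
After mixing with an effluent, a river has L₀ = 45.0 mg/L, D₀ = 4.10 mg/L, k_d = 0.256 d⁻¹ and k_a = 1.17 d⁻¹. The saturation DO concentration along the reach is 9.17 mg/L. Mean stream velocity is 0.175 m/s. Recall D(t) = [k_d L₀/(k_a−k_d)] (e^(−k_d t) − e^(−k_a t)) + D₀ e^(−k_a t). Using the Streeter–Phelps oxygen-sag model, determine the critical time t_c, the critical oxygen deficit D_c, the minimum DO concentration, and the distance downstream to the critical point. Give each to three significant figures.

With k_a/k_d = 4.570 and 1 − D₀(k_a−k_d)/(k_d L₀) = 0.6747,
t_c = ln(4.570 × 0.6747) / (1.17 − 0.256) = ln(3.084) / 0.9140 = 1.126/0.9140 = 1.232 d.
D_c = (k_d/k_a) L₀ e^(−k_d t_c) = (0.256/1.17) × 45.0 × e^(−0.256×1.232) = 0.2188 × 45.0 × 0.7295 = 7.183 mg/L.
Minimum DO = C_s − D_c = 9.17 − 7.183 = 1.987 mg/L.
x_c = v t_c = 0.175 m/s × 1.232 d × 86400 s/d = 18630 m ≈ 18.6 km.

t_c ≈ 1.23 d; D_c ≈ 7.18 mg/L; min DO ≈ 1.99 mg/L; x_c ≈ 18.6 km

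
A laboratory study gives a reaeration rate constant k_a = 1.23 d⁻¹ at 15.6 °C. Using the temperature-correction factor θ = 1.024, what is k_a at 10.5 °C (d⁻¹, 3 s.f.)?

k_a(T₂) = k_a(T₁) · θ^(T₂−T₁) = 1.23 × 1.024^(10.5−15.6)
= 1.23 × 1.024^-5.10 = 1.23 × 0.8861 = 1.090 d⁻¹.

k_a ≈ 1.09 d⁻¹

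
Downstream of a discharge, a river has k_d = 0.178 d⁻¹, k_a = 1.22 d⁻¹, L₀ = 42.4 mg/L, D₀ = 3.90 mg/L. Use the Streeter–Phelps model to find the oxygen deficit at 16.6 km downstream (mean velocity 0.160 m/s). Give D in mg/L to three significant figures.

Travel time t = x/v = 16.6 km / (0.160 m/s) = 16600 m / 0.160 m/s = 103800 s = 1.201 d.
k_d L₀/(k_a−k_d) = 0.178×42.4/(1.22−0.178) = 7.547/1.042 = 7.243 mg/L.
e^(−k_d t) = e^(−0.178×1.201) = 0.8076; e^(−k_a t) = e^(−1.22×1.201) = 0.2311.
D = 7.243 × (0.8076 − 0.2311) + 3.90 × 0.2311 = 4.175 + 0.9012 = 5.077 mg/L.

D ≈ 5.08 mg/L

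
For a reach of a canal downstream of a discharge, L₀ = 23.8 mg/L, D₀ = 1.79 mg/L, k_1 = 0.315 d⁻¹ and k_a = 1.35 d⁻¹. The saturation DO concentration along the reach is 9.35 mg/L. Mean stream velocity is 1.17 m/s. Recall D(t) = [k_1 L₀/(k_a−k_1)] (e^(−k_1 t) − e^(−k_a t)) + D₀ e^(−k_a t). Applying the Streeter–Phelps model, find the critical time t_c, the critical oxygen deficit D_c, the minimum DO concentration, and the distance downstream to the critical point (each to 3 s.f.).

t_c ≈ 1.13 d; D_c ≈ 3.89 mg/L; min DO ≈ 5.46 mg/L; x_c ≈ 114 km

With k_a/k_1 = 4.286 and 1 − D₀(k_a−k_1)/(k_1 L₀) = 0.7529,
t_c = ln(4.286 × 0.7529) / (1.35 − 0.315) = ln(3.227) / 1.035 = 1.171/1.035 = 1.132 d.
D_c = (k_1/k_a) L₀ e^(−k_1 t_c) = (0.315/1.35) × 23.8 × e^(−0.315×1.132) = 0.2333 × 23.8 × 0.7001 = 3.888 mg/L.
Minimum DO = C_s − D_c = 9.35 − 3.888 = 5.462 mg/L.
x_c = v t_c = 1.17 m/s × 1.132 d × 86400 s/d = 114400 m ≈ 114 km.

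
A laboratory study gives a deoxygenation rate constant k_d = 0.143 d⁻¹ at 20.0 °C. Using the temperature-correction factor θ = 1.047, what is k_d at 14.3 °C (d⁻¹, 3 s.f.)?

k_d(T₂) = k_d(T₁) · θ^(T₂−T₁) = 0.143 × 1.047^(14.3−20.0)
= 0.143 × 1.047^-5.70 = 0.143 × 0.7697 = 0.1101 d⁻¹.

k_d ≈ 0.110 d⁻¹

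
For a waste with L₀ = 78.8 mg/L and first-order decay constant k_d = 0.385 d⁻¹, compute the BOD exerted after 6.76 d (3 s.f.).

y ≈ 73.0 mg/L

y_t = L₀(1 − e^(−k_d t)) = 78.8 × (1 − e^(−0.385×6.76))
= 78.8 × (1 − 0.07408) = 78.8 × 0.9259 = 72.96 mg/L.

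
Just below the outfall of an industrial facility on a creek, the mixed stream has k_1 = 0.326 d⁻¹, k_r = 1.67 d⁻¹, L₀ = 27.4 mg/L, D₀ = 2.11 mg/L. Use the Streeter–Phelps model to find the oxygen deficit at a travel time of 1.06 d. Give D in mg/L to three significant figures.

k_1 L₀/(k_r−k_1) = 0.326×27.4/(1.67−0.326) = 8.932/1.344 = 6.646 mg/L.
e^(−k_1 t) = e^(−0.326×1.060) = 0.7078; e^(−k_r t) = e^(−1.67×1.060) = 0.1703.
D = 6.646 × (0.7078 − 0.1703) + 2.11 × 0.1703 = 3.572 + 0.3593 = 3.932 mg/L.

D ≈ 3.93 mg/L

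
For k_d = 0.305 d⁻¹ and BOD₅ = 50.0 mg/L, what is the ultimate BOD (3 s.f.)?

BOD₅ = L₀(1 − e^(−5k_d)) ⇒ L₀ = BOD₅ / (1 − e^(−5×0.305))
= 50.0 / (1 − 0.2176) = 50.0 / 0.7824 = 63.91 mg/L.

L₀ ≈ 63.9 mg/L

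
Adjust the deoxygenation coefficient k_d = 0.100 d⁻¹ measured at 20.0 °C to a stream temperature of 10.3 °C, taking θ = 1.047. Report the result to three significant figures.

k_d ≈ 0.0640 d⁻¹

k_d(T₂) = k_d(T₁) · θ^(T₂−T₁) = 0.100 × 1.047^(10.3−20.0)
= 0.100 × 1.047^-9.70 = 0.100 × 0.6405 = 0.06405 d⁻¹.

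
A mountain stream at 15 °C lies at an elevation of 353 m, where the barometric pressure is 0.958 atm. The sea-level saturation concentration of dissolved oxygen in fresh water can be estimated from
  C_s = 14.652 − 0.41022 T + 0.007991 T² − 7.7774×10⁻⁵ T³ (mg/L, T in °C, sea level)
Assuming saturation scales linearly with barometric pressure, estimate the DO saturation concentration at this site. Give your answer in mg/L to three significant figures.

C_s ≈ 9.61 mg/L

At sea level: C_s = 14.652 − 0.41022×15 + 0.007991×15² − 7.7774×10⁻⁵×15³ = 10.03 mg/L.
Pressure correction: C_s' = 10.03 × 0.958 = 9.613 mg/L.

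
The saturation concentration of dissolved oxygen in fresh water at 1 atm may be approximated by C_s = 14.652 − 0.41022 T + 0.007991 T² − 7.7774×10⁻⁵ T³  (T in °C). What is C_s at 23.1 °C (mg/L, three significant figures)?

C_s ≈ 8.48 mg/L

C_s = 14.652 − 0.41022×23.1 + 0.007991×23.1² − 7.7774×10⁻⁵×23.1³ = 8.481 mg/L.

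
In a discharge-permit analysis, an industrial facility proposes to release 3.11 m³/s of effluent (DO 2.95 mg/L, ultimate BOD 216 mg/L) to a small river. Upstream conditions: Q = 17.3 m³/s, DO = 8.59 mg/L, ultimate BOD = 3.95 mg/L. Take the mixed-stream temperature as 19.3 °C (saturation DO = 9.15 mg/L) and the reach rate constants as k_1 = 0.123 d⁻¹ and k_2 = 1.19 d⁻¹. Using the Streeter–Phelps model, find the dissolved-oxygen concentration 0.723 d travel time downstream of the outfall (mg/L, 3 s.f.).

Mixed DO = (17.3×8.59 + 3.11×2.95)/(17.3+3.11) = 157.8/20.41 = 7.731 mg/L.
Mixed L₀ = (17.3×3.95 + 3.11×216)/(20.41) = 740.1/20.41 = 36.26 mg/L.
Initial deficit D₀ = C_s − DO₀ = 9.15 − 7.731 = 1.419 mg/L.
D(0.723) = [0.123×36.26/(1.19−0.123)](e^(−0.123×0.723) − e^(−1.19×0.723)) + 1.419 e^(−1.19×0.723)
= 4.180 × (0.9149 − 0.4230) + 1.419 × 0.4230 = 2.657 mg/L.
DO = 9.15 − 2.657 = 6.493 mg/L.

DO ≈ 6.49 mg/L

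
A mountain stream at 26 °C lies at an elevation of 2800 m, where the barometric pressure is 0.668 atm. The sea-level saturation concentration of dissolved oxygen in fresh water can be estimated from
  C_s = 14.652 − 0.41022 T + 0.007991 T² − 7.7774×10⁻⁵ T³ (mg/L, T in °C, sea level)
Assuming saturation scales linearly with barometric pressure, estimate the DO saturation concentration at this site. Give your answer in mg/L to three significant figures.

At sea level: C_s = 14.652 − 0.41022×26 + 0.007991×26² − 7.7774×10⁻⁵×26³ = 8.021 mg/L.
Pressure correction: C_s' = 8.021 × 0.668 = 5.358 mg/L.

C_s ≈ 5.36 mg/L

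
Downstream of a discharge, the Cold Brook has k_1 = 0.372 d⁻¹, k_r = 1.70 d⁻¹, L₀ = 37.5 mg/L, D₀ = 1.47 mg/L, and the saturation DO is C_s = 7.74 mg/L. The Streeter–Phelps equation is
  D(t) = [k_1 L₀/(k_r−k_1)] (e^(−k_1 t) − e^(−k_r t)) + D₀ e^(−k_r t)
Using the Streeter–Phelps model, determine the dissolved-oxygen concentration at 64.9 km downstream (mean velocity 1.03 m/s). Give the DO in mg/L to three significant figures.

Travel time t = x/v = 64.9 km / (1.03 m/s) = 64900 m / 1.03 m/s = 63010 s = 0.7293 d.
k_1 L₀/(k_r−k_1) = 0.372×37.5/(1.70−0.372) = 13.95/1.328 = 10.50 mg/L.
e^(−k_1 t) = e^(−0.372×0.7293) = 0.7624; e^(−k_r t) = e^(−1.70×0.7293) = 0.2894.
D = 10.50 × (0.7624 − 0.2894) + 1.47 × 0.2894 = 4.968 + 0.4255 = 5.394 mg/L.
DO = C_s − D = 7.74 − 5.394 = 2.346 mg/L.

DO ≈ 2.35 mg/L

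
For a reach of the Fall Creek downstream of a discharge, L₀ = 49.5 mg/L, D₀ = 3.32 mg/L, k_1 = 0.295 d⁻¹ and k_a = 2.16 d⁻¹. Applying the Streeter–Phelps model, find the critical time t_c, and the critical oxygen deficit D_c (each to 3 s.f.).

t_c ≈ 0.772 d; D_c ≈ 5.38 mg/L

With k_a/k_1 = 7.322 and 1 − D₀(k_a−k_1)/(k_1 L₀) = 0.5760,
t_c = ln(7.322 × 0.5760) / (2.16 − 0.295) = ln(4.217) / 1.865 = 1.439/1.865 = 0.7717 d.
L(t_c) = L₀ e^(−k_1 t_c) = 49.5 × 0.7964 = 39.42 mg/L, and at the critical point k_a D_c = k_1 L, so D_c = (0.295/2.16) × 39.42 = 5.384 mg/L.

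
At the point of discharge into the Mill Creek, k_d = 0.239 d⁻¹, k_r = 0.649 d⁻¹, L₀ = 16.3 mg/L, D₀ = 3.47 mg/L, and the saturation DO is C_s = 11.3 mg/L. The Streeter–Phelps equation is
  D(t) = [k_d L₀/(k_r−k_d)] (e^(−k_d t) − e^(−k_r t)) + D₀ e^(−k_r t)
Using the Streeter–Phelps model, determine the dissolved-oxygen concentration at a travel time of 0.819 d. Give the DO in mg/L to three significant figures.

k_d L₀/(k_r−k_d) = 0.239×16.3/(0.649−0.239) = 3.896/0.4100 = 9.502 mg/L.
e^(−k_d t) = e^(−0.239×0.8190) = 0.8222; e^(−k_r t) = e^(−0.649×0.8190) = 0.5877.
D = 9.502 × (0.8222 − 0.5877) + 3.47 × 0.5877 = 2.228 + 2.039 = 4.268 mg/L.
DO = C_s − D = 11.3 − 4.268 = 7.032 mg/L.

DO ≈ 7.03 mg/L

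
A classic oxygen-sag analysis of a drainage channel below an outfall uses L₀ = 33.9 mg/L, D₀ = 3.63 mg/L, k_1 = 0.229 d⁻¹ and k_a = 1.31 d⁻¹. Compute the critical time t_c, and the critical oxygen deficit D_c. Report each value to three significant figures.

t_c ≈ 0.962 d; D_c ≈ 4.75 mg/L

At the critical point dD/dt = 0, so k_1 L₀ e^(−k_1 t) = k_a D. Substituting D(t) from the Streeter–Phelps equation and solving for t gives
t_c = ln[(k_a/k_1)(1 − D₀(k_a−k_1)/(k_1 L₀))] / (k_a−k_1).
Here k_a−k_1 = 1.081 d⁻¹ and 1 − D₀(k_a−k_1)/(k_1 L₀) = 1 − 3.63×1.081/(0.229×33.9) = 0.4945, so
t_c = ln(5.721 × 0.4945) / 1.081 = 1.040 / 1.081 = 0.9620 d.
D_c = (k_1/k_a) L₀ e^(−k_1 t_c) = (0.229/1.31) × 33.9 × e^(−0.229×0.9620) = 0.1748 × 33.9 × 0.8023 = 4.754 mg/L.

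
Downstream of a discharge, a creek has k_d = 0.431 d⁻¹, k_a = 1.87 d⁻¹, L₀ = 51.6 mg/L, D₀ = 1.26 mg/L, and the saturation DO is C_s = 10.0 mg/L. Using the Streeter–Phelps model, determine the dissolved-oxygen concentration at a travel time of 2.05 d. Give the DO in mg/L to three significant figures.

DO ≈ 3.92 mg/L

k_d L₀/(k_a−k_d) = 0.431×51.6/(1.87−0.431) = 22.24/1.439 = 15.45 mg/L.
e^(−k_d t) = e^(−0.431×2.050) = 0.4133; e^(−k_a t) = e^(−1.87×2.050) = 0.02163.
D = 15.45 × (0.4133 − 0.02163) + 1.26 × 0.02163 = 6.053 + 0.02726 = 6.081 mg/L.
DO = C_s − D = 10.0 − 6.081 = 3.919 mg/L.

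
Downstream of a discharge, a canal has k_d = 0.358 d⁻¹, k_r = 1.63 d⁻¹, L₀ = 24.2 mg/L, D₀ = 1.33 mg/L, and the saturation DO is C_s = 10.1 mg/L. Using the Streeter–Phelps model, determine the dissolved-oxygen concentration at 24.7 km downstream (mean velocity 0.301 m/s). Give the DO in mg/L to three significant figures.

Travel time t = x/v = 24.7 km / (0.301 m/s) = 24700 m / 0.301 m/s = 82060 s = 0.9498 d.
k_d L₀/(k_r−k_d) = 0.358×24.2/(1.63−0.358) = 8.664/1.272 = 6.811 mg/L.
e^(−k_d t) = e^(−0.358×0.9498) = 0.7118; e^(−k_r t) = e^(−1.63×0.9498) = 0.2126.
D = 6.811 × (0.7118 − 0.2126) + 1.33 × 0.2126 = 3.399 + 0.2828 = 3.682 mg/L.
DO = C_s − D = 10.1 − 3.682 = 6.418 mg/L.

DO ≈ 6.42 mg/L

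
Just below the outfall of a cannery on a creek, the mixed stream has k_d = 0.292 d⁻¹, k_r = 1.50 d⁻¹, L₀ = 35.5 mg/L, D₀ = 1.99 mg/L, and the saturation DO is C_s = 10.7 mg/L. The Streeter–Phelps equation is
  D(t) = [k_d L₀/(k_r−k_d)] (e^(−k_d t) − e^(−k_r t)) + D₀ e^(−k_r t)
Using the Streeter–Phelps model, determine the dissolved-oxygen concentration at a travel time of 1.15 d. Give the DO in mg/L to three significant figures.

DO ≈ 5.74 mg/L

k_d L₀/(k_r−k_d) = 0.292×35.5/(1.50−0.292) = 10.37/1.208 = 8.581 mg/L.
e^(−k_d t) = e^(−0.292×1.150) = 0.7148; e^(−k_r t) = e^(−1.50×1.150) = 0.1782.
D = 8.581 × (0.7148 − 0.1782) + 1.99 × 0.1782 = 4.605 + 0.3546 = 4.959 mg/L.
DO = C_s − D = 10.7 − 4.959 = 5.741 mg/L.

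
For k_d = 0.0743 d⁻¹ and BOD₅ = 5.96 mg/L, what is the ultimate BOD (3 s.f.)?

BOD₅ = L₀(1 − e^(−5k_d)) ⇒ L₀ = BOD₅ / (1 − e^(−5×0.0743))
= 5.96 / (1 − 0.6897) = 5.96 / 0.3103 = 19.21 mg/L.

L₀ ≈ 19.2 mg/L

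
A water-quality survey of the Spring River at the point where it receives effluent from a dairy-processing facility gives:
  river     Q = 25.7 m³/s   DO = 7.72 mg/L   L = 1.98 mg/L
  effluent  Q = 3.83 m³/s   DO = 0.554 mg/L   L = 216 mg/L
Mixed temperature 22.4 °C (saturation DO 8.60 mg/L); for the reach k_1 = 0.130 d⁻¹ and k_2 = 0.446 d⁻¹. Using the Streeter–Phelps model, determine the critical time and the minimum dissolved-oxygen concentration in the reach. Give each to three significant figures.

t_c ≈ 3.39 d; minimum DO ≈ 3.02 mg/L

Mixed DO = (25.7×7.72 + 3.83×0.554)/(25.7+3.83) = 200.5/29.53 = 6.791 mg/L.
Mixed L₀ = (25.7×1.98 + 3.83×216)/(29.53) = 878.2/29.53 = 29.74 mg/L.
Initial deficit D₀ = C_s − DO₀ = 8.60 − 6.791 = 1.809 mg/L.
t_c = (1/0.3160) ln[(0.446/0.130)(1 − 1.809×0.3160/(0.130×29.74))] = 3.165 × ln(2.923) = 3.395 d.
D_c = (0.130/0.446) × 29.74 × e^(−0.130×3.395) = 0.2915 × 29.74 × 0.6432 = 5.575 mg/L.
Minimum DO = 8.60 − 5.575 = 3.025 mg/L.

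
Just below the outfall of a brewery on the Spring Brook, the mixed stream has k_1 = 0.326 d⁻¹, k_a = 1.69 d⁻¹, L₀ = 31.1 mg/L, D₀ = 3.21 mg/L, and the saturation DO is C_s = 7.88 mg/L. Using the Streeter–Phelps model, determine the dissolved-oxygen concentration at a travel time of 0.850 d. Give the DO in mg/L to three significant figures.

DO ≈ 3.25 mg/L

k_1 L₀/(k_a−k_1) = 0.326×31.1/(1.69−0.326) = 10.14/1.364 = 7.433 mg/L.
e^(−k_1 t) = e^(−0.326×0.8500) = 0.7580; e^(−k_a t) = e^(−1.69×0.8500) = 0.2378.
D = 7.433 × (0.7580 − 0.2378) + 3.21 × 0.2378 = 3.867 + 0.7632 = 4.630 mg/L.
DO = C_s − D = 7.88 − 4.630 = 3.250 mg/L.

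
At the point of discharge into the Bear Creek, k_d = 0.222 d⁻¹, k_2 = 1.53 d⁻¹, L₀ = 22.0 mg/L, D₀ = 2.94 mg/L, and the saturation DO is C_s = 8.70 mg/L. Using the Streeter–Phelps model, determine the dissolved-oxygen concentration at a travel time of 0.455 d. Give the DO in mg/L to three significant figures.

DO ≈ 5.72 mg/L

k_d L₀/(k_2−k_d) = 0.222×22.0/(1.53−0.222) = 4.884/1.308 = 3.734 mg/L.
e^(−k_d t) = e^(−0.222×0.4550) = 0.9039; e^(−k_2 t) = e^(−1.53×0.4550) = 0.4985.
D = 3.734 × (0.9039 − 0.4985) + 2.94 × 0.4985 = 1.514 + 1.466 = 2.979 mg/L.
DO = C_s − D = 8.70 − 2.979 = 5.721 mg/L.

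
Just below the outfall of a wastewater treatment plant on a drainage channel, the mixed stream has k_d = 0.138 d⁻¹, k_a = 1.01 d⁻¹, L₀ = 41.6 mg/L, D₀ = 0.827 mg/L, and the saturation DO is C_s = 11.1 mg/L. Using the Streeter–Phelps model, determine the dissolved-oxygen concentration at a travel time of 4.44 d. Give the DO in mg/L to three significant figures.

DO ≈ 7.60 mg/L

k_d L₀/(k_a−k_d) = 0.138×41.6/(1.01−0.138) = 5.741/0.8720 = 6.583 mg/L.
e^(−k_d t) = e^(−0.138×4.440) = 0.5419; e^(−k_a t) = e^(−1.01×4.440) = 0.01128.
D = 6.583 × (0.5419 − 0.01128) + 0.827 × 0.01128 = 3.493 + 0.009332 = 3.502 mg/L.
DO = C_s − D = 11.1 − 3.502 = 7.598 mg/L.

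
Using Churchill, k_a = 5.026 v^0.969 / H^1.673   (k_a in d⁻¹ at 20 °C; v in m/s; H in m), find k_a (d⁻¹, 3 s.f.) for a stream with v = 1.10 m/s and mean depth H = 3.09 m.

k_a ≈ 0.835 d⁻¹

k_a = 5.026 × 1.10^0.969 / 3.09^1.673 = 5.026 × 1.097 / 6.602 = 0.8349 d⁻¹.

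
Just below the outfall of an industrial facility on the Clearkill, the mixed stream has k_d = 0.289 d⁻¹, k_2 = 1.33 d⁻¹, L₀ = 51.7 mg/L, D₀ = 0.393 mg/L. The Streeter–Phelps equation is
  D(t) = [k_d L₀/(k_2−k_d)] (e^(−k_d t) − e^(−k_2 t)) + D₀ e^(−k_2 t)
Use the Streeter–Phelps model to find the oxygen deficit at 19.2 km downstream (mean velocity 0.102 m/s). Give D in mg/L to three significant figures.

D ≈ 6.88 mg/L

Travel time t = x/v = 19.2 km / (0.102 m/s) = 19200 m / 0.102 m/s = 188200 s = 2.179 d.
k_d L₀/(k_2−k_d) = 0.289×51.7/(1.33−0.289) = 14.94/1.041 = 14.35 mg/L.
e^(−k_d t) = e^(−0.289×2.179) = 0.5328; e^(−k_2 t) = e^(−1.33×2.179) = 0.05516.
D = 14.35 × (0.5328 − 0.05516) + 0.393 × 0.05516 = 6.855 + 0.02168 = 6.877 mg/L.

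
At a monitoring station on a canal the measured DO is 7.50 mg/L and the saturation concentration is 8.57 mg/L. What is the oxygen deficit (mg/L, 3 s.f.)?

D ≈ 1.07 mg/L

D = C_s − C = 8.57 − 7.50 = 1.07 mg/L.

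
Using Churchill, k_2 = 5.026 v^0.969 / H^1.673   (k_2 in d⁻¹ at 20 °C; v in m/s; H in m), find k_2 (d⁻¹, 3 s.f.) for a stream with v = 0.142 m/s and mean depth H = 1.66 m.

k_2 = 5.026 × 0.142^0.969 / 1.66^1.673 = 5.026 × 0.1509 / 2.335 = 0.3247 d⁻¹.

k_2 ≈ 0.325 d⁻¹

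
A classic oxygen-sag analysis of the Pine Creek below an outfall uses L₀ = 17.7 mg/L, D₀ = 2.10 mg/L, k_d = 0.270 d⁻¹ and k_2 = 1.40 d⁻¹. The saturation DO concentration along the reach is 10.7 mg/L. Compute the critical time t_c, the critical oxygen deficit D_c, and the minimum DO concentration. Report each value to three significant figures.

At the critical point dD/dt = 0, so k_d L₀ e^(−k_d t) = k_2 D. Substituting D(t) from the Streeter–Phelps equation and solving for t gives
t_c = ln[(k_2/k_d)(1 − D₀(k_2−k_d)/(k_d L₀))] / (k_2−k_d).
Here k_2−k_d = 1.130 d⁻¹ and 1 − D₀(k_2−k_d)/(k_d L₀) = 1 − 2.10×1.130/(0.270×17.7) = 0.5035, so
t_c = ln(5.185 × 0.5035) / 1.130 = 0.9595 / 1.130 = 0.8492 d.
L(t_c) = L₀ e^(−k_d t_c) = 17.7 × 0.7951 = 14.07 mg/L, and at the critical point k_2 D_c = k_d L, so D_c = (0.270/1.40) × 14.07 = 2.714 mg/L.
Minimum DO = C_s − D_c = 10.7 − 2.714 = 7.986 mg/L.

t_c ≈ 0.849 d; D_c ≈ 2.71 mg/L; min DO ≈ 7.99 mg/L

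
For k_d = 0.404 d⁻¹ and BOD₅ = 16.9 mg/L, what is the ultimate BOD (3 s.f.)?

L₀ ≈ 19.5 mg/L

BOD₅ = L₀(1 − e^(−5k_d)) ⇒ L₀ = BOD₅ / (1 − e^(−5×0.404))
= 16.9 / (1 − 0.1327) = 16.9 / 0.8673 = 19.48 mg/L.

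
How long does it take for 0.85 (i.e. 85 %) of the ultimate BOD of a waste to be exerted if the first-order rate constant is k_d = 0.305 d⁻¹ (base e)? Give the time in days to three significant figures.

y/L₀ = 1 − e^(−k_d t) = 0.85 ⇒ e^(−k_d t) = 0.150
t = −ln(0.150) / 0.305 = 1.897 / 0.305 = 6.220 d.

t ≈ 6.22 d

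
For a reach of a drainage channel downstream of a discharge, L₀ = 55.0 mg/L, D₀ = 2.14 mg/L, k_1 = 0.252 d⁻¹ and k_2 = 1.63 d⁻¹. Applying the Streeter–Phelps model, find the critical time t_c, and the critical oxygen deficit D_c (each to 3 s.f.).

t_c ≈ 1.18 d; D_c ≈ 6.31 mg/L

t_c = [1/(k_2−k_1)] ln[(k_2/k_1)(1 − D₀(k_2−k_1)/(k_1 L₀))]
= [1/(1.63−0.252)] ln[(1.63/0.252)(1 − 2.14×1.378/(0.252×55.0))]
= (1/1.378) ln[6.468 × 0.7872] = 0.7257 × ln(5.092) = 0.7257 × 1.628 = 1.181 d.
L(t_c) = L₀ e^(−k_1 t_c) = 55.0 × 0.7426 = 40.84 mg/L, and at the critical point k_2 D_c = k_1 L, so D_c = (0.252/1.63) × 40.84 = 6.314 mg/L.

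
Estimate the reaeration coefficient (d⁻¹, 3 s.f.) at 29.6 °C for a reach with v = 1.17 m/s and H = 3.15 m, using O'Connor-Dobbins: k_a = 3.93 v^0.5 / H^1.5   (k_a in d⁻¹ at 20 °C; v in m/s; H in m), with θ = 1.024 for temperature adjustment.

k_a(20) = 3.93 × 1.17^0.5 / 3.15^1.5 = 3.93 × 1.082 / 5.591 = 0.7604 d⁻¹.
k_a(29.6) = 0.7604 × 1.024^(29.6−20) = 0.7604 × 1.256 = 0.9548 d⁻¹.

k_a ≈ 0.955 d⁻¹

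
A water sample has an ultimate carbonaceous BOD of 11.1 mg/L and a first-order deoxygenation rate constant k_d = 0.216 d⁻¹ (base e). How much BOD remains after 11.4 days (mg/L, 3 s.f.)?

L ≈ 0.946 mg/L

L_t = L₀ e^(−k_d t) = 11.1 × e^(−0.216×11.4) = 11.1 × 0.08523 = 0.9461 mg/L.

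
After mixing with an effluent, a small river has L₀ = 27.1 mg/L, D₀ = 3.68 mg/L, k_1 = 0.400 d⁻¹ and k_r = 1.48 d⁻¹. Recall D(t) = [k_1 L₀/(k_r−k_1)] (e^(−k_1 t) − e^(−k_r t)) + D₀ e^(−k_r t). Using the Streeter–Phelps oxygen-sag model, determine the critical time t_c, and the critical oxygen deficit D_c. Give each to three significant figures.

With k_r/k_1 = 3.700 and 1 − D₀(k_r−k_1)/(k_1 L₀) = 0.6334,
t_c = ln(3.700 × 0.6334) / (1.48 − 0.400) = ln(2.343) / 1.080 = 0.8516/1.080 = 0.7885 d.
L(t_c) = L₀ e^(−k_1 t_c) = 27.1 × 0.7295 = 19.77 mg/L, and at the critical point k_r D_c = k_1 L, so D_c = (0.400/1.48) × 19.77 = 5.343 mg/L.

t_c ≈ 0.789 d; D_c ≈ 5.34 mg/L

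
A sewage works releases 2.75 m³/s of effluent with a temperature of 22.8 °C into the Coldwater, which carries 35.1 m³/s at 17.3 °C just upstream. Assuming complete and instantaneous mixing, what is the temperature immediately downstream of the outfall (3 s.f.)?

17.7 °C

Flow-weighted mixing: C = (Q_r C_r + Q_w C_w)/(Q_r + Q_w)
= (35.1×17.3 + 2.75×22.8)/(35.1 + 2.75) = 669.9/37.85 = 17.70 °C.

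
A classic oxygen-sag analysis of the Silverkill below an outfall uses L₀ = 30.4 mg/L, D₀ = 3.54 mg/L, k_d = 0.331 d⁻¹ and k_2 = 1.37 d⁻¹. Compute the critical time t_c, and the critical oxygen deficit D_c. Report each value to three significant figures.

t_c ≈ 0.929 d; D_c ≈ 5.40 mg/L

With k_2/k_d = 4.139 and 1 − D₀(k_2−k_d)/(k_d L₀) = 0.6345,
t_c = ln(4.139 × 0.6345) / (1.37 − 0.331) = ln(2.626) / 1.039 = 0.9655/1.039 = 0.9292 d.
D_c = (k_d/k_2) L₀ e^(−k_d t_c) = (0.331/1.37) × 30.4 × e^(−0.331×0.9292) = 0.2416 × 30.4 × 0.7352 = 5.400 mg/L.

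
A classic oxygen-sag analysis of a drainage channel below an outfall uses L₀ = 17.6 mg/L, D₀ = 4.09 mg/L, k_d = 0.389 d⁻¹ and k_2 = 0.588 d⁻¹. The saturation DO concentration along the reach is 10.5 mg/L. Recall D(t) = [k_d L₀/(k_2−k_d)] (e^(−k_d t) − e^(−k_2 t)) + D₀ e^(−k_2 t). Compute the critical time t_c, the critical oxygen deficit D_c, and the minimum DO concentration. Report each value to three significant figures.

t_c ≈ 1.44 d; D_c ≈ 6.65 mg/L; min DO ≈ 3.85 mg/L

With k_2/k_d = 1.512 and 1 − D₀(k_2−k_d)/(k_d L₀) = 0.8811,
t_c = ln(1.512 × 0.8811) / (0.588 − 0.389) = ln(1.332) / 0.1990 = 0.2866/0.1990 = 1.440 d.
D_c = (k_d/k_2) L₀ e^(−k_d t_c) = (0.389/0.588) × 17.6 × e^(−0.389×1.440) = 0.6616 × 17.6 × 0.5711 = 6.650 mg/L.
Minimum DO = C_s − D_c = 10.5 − 6.650 = 3.850 mg/L.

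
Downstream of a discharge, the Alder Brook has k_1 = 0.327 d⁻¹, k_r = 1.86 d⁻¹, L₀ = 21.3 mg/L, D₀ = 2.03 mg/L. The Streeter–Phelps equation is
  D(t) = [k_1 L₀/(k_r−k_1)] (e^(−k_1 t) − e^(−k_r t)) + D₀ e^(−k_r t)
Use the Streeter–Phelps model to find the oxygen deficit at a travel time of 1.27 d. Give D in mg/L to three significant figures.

D ≈ 2.76 mg/L

k_1 L₀/(k_r−k_1) = 0.327×21.3/(1.86−0.327) = 6.965/1.533 = 4.543 mg/L.
e^(−k_1 t) = e^(−0.327×1.270) = 0.6601; e^(−k_r t) = e^(−1.86×1.270) = 0.09421.
D = 4.543 × (0.6601 − 0.09421) + 2.03 × 0.09421 = 2.571 + 0.1913 = 2.763 mg/L.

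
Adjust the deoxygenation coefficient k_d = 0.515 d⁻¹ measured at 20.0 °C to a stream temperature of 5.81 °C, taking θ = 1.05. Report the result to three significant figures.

k_d ≈ 0.258 d⁻¹

k_d(T₂) = k_d(T₁) · θ^(T₂−T₁) = 0.515 × 1.05^(5.81−20.0)
= 0.515 × 1.05^-14.2 = 0.515 × 0.5004 = 0.2577 d⁻¹.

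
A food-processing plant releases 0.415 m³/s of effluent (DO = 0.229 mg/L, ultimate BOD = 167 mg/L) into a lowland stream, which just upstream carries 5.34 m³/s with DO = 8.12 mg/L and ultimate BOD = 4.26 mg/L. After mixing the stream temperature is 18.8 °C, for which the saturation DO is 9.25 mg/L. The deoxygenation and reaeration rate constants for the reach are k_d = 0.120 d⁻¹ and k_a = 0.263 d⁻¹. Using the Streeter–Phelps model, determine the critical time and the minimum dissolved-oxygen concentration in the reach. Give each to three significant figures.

Mixed DO = (5.34×8.12 + 0.415×0.229)/(5.34+0.415) = 43.46/5.755 = 7.551 mg/L.
Mixed L₀ = (5.34×4.26 + 0.415×167)/(5.755) = 92.05/5.755 = 16.00 mg/L.
Initial deficit D₀ = C_s − DO₀ = 9.25 − 7.551 = 1.699 mg/L.
t_c = (1/0.1430) ln[(0.263/0.120)(1 − 1.699×0.1430/(0.120×16.00))] = 6.993 × ln(1.914) = 4.541 d.
D_c = (0.120/0.263) × 16.00 × e^(−0.120×4.541) = 0.4563 × 16.00 × 0.5799 = 4.232 mg/L.
Minimum DO = 9.25 − 4.232 = 5.018 mg/L.

t_c ≈ 4.54 d; minimum DO ≈ 5.02 mg/L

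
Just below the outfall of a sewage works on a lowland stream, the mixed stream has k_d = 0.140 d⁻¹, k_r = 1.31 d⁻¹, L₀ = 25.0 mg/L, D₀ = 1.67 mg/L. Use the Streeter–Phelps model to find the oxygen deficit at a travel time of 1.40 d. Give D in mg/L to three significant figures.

D ≈ 2.25 mg/L

k_d L₀/(k_r−k_d) = 0.140×25.0/(1.31−0.140) = 3.500/1.170 = 2.991 mg/L.
e^(−k_d t) = e^(−0.140×1.400) = 0.8220; e^(−k_r t) = e^(−1.31×1.400) = 0.1598.
D = 2.991 × (0.8220 − 0.1598) + 1.67 × 0.1598 = 1.981 + 0.2668 = 2.248 mg/L.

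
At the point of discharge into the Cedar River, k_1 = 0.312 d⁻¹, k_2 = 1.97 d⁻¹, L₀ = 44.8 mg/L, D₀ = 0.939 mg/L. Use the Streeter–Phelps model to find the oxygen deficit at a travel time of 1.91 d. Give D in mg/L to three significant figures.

D ≈ 4.47 mg/L

k_1 L₀/(k_2−k_1) = 0.312×44.8/(1.97−0.312) = 13.98/1.658 = 8.430 mg/L.
e^(−k_1 t) = e^(−0.312×1.910) = 0.5511; e^(−k_2 t) = e^(−1.97×1.910) = 0.02322.
D = 8.430 × (0.5511 − 0.02322) + 0.939 × 0.02322 = 4.450 + 0.02180 = 4.472 mg/L.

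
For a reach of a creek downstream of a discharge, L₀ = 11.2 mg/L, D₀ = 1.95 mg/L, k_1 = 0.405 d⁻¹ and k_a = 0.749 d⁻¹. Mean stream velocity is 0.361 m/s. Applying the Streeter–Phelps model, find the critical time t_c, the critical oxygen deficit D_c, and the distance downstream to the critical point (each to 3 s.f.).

t_c ≈ 1.32 d; D_c ≈ 3.55 mg/L; x_c ≈ 41.2 km

t_c = [1/(k_a−k_1)] ln[(k_a/k_1)(1 − D₀(k_a−k_1)/(k_1 L₀))]
= [1/(0.749−0.405)] ln[(0.749/0.405)(1 − 1.95×0.3440/(0.405×11.2))]
= (1/0.3440) ln[1.849 × 0.8521] = 2.907 × ln(1.576) = 2.907 × 0.4548 = 1.322 d.
L(t_c) = L₀ e^(−k_1 t_c) = 11.2 × 0.5854 = 6.556 mg/L, and at the critical point k_a D_c = k_1 L, so D_c = (0.405/0.749) × 6.556 = 3.545 mg/L.
x_c = v t_c = 0.361 m/s × 1.322 d × 86400 s/d = 41240 m ≈ 41.2 km.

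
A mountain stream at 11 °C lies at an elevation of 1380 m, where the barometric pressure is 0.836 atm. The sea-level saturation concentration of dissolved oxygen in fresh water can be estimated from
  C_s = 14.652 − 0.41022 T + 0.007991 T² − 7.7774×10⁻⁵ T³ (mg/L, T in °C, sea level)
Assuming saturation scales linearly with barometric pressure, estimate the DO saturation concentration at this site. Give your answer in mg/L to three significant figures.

At sea level: C_s = 14.652 − 0.41022×11 + 0.007991×11² − 7.7774×10⁻⁵×11³ = 11.00 mg/L.
Pressure correction: C_s' = 11.00 × 0.836 = 9.198 mg/L.

C_s ≈ 9.20 mg/L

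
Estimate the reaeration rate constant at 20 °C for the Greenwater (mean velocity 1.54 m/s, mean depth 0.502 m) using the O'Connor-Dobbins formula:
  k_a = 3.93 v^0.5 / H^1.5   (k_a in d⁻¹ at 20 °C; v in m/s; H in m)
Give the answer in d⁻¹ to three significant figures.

k_a = 3.93 × 1.54^0.5 / 0.502^1.5 = 3.93 × 1.241 / 0.3557 = 13.71 d⁻¹.

k_a ≈ 13.7 d⁻¹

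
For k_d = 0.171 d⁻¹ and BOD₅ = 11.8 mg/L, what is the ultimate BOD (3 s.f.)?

L₀ ≈ 20.5 mg/L

BOD₅ = L₀(1 − e^(−5k_d)) ⇒ L₀ = BOD₅ / (1 − e^(−5×0.171))
= 11.8 / (1 − 0.4253) = 11.8 / 0.5747 = 20.53 mg/L.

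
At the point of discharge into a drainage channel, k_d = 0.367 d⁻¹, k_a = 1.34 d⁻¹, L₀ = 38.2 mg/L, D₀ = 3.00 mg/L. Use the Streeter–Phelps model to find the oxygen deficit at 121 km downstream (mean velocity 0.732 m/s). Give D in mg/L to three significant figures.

D ≈ 6.26 mg/L

Travel time t = x/v = 121 km / (0.732 m/s) = 121000 m / 0.732 m/s = 165300 s = 1.913 d.
k_d L₀/(k_a−k_d) = 0.367×38.2/(1.34−0.367) = 14.02/0.9730 = 14.41 mg/L.
e^(−k_d t) = e^(−0.367×1.913) = 0.4955; e^(−k_a t) = e^(−1.34×1.913) = 0.07702.
D = 14.41 × (0.4955 − 0.07702) + 3.00 × 0.07702 = 6.030 + 0.2311 = 6.261 mg/L.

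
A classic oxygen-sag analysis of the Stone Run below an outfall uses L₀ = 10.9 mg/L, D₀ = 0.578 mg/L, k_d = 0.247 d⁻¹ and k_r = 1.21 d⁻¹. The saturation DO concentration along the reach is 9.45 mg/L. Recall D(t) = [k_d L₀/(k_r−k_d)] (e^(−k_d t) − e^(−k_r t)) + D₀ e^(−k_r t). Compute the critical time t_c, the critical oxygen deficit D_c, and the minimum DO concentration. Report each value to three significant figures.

t_c ≈ 1.41 d; D_c ≈ 1.57 mg/L; min DO ≈ 7.88 mg/L

t_c = [1/(k_r−k_d)] ln[(k_r/k_d)(1 − D₀(k_r−k_d)/(k_d L₀))]
= [1/(1.21−0.247)] ln[(1.21/0.247)(1 − 0.578×0.9630/(0.247×10.9))]
= (1/0.9630) ln[4.899 × 0.7933] = 1.038 × ln(3.886) = 1.038 × 1.357 = 1.410 d.
L(t_c) = L₀ e^(−k_d t_c) = 10.9 × 0.7060 = 7.695 mg/L, and at the critical point k_r D_c = k_d L, so D_c = (0.247/1.21) × 7.695 = 1.571 mg/L.
Minimum DO = C_s − D_c = 9.45 − 1.571 = 7.879 mg/L.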